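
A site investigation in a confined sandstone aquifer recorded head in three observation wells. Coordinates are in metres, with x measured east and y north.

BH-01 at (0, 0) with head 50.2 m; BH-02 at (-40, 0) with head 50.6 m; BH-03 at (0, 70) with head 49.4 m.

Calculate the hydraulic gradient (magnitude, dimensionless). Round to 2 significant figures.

∂h/∂x = (50.6 − 50.2) / (-40 − 0) = -0.010000
∂h/∂y = (49.4 − 50.2) / (70 − 0) = -0.01143
|∇h| = √(-0.010000² + -0.01143²) = 0.01519

0.015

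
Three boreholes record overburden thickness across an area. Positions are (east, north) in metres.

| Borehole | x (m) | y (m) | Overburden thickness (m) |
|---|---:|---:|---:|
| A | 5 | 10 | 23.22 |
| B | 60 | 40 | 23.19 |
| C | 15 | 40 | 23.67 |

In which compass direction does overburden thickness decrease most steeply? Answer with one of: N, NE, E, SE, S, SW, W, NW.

With d = a·x + b·y + c and A as origin, the differences give:
  55·a + 30·b = -0.03
  10·a + 30·b = +0.45
Eliminate b (×30 and ×30, subtract): 1350·a = -14.400 → a = ∂d/∂x = -0.01067
Back-substitute: b = ∂d/∂y = +0.01856.
Steepest decrease is along −∇f = (+0.01067 E, -0.01856 N) → southeast.

SE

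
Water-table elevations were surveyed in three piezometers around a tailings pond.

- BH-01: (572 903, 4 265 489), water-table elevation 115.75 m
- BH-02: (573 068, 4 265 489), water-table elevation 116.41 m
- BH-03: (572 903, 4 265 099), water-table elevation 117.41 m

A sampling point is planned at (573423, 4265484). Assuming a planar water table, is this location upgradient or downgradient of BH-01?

upgradient

∂h/∂x = (116.41 − 115.75) / (573068 − 572903) = +0.004000
∂h/∂y = (117.41 − 115.75) / (4265099 − 4265489) = -0.004256
Head at (573423, 4265484) = 115.75 + (+0.004000)·(520) + (-0.004256)·(-5) = 117.85 m.
That is higher than the 115.75 m at BH-01, so the point is upgradient.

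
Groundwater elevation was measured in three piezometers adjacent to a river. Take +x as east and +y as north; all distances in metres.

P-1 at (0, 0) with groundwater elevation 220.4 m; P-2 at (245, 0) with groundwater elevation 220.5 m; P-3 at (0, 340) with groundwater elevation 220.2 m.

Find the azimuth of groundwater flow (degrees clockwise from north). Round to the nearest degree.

325°

∂h/∂x = (220.5 − 220.4) / (245 − 0) = +0.0004082
∂h/∂y = (220.2 − 220.4) / (340 − 0) = -0.0005882
Flow direction (−∇h) has components (-0.0004082 E, +0.0005882 N).
Azimuth = atan2(E, N) = atan2(-0.0004082, +0.0005882) = 325.2° ≈ 325°.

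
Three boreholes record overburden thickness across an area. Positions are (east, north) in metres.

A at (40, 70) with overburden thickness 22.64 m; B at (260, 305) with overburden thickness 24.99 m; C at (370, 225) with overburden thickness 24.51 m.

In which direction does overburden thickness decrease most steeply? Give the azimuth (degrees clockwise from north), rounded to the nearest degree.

192°

Taking A as reference: B−A = (220, 235, +2.35); C−A = (330, 155, +1.87).
Solve a·Δx + b·Δy = Δd: det = 220·155 − 330·235 = -43450.
∂d/∂x = [(+2.35)·155 − (+1.87)·235] / -43450 = +0.001731
∂d/∂y = [220·(+1.87) − 330·(+2.35)] / -43450 = +0.008380
Steepest decrease is along −∇f: components (-0.001731 E, -0.008380 N).
Azimuth = atan2(-0.001731, -0.008380) = 191.7° ≈ 192°.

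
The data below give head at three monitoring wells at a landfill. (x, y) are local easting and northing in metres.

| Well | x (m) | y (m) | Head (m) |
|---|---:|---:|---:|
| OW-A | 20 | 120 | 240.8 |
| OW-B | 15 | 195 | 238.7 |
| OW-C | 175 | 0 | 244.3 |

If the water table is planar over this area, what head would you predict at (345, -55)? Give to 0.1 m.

246.0 m

Taking OW-A as reference: OW-B−OW-A = (-5, 75, -2.1); OW-C−OW-A = (155, -120, +3.5).
Determinant of the coordinate differences = (-5)·(-120) − 155·75 = -11025.
∂h/∂x = [(-2.1)·(-120) − (+3.5)·75] / -11025 = +0.0009524
∂h/∂y = [(-5)·(+3.5) − 155·(-2.1)] / -11025 = -0.02794
h(345, -55) = 240.8 + (+0.0009524)·(325) + (-0.02794)·(-175) = 240.8 +0.310 +4.889 = 245.998 m.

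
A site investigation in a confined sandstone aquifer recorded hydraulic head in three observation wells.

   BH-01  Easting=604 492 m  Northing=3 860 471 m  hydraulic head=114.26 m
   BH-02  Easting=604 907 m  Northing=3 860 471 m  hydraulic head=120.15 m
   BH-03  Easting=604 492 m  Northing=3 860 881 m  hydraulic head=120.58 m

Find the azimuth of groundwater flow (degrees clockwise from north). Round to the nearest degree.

∂h/∂x = (120.15 − 114.26) / (604907 − 604492) = +0.01419
∂h/∂y = (120.58 − 114.26) / (3860881 − 3860471) = +0.01541
Flow direction (−∇h) has components (-0.01419 E, -0.01541 N).
Azimuth = atan2(E, N) = atan2(-0.01419, -0.01541) = 222.6° ≈ 223°.

223°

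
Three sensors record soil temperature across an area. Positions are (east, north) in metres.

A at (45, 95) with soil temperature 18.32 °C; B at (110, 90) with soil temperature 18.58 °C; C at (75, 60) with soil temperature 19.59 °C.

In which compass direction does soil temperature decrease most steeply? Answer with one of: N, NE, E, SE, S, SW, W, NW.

Taking A as reference: B−A = (65, -5, +0.26); C−A = (30, -35, +1.27).
Determinant of the coordinate differences = 65·(-35) − 30·(-5) = -2125.
∂T/∂x = [(+0.26)·(-35) − (+1.27)·(-5)] / -2125 = +0.001294
∂T/∂y = [65·(+1.27) − 30·(+0.26)] / -2125 = -0.03518
Steepest decrease is along −∇f = (-0.001294 E, +0.03518 N) → north.

N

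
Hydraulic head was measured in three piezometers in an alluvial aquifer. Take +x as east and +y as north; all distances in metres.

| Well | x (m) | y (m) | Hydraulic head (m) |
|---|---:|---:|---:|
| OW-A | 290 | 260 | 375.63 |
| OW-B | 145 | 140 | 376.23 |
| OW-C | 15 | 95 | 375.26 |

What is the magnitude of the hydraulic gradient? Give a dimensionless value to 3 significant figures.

0.0288

Differences from OW-A: to OW-B (Δx, Δy, Δh) = (-145, -120, +0.60); to OW-C = (-275, -165, -0.37).
Solve a·Δx + b·Δy = Δh: det = (-145)·(-165) − (-275)·(-120) = -9075.
∂h/∂x = [(+0.60)·(-165) − (-0.37)·(-120)] / -9075 = +0.01580
∂h/∂y = [(-145)·(-0.37) − (-275)·(+0.60)] / -9075 = -0.02409
|∇h| = √(0.01580² + -0.02409²) = 0.02881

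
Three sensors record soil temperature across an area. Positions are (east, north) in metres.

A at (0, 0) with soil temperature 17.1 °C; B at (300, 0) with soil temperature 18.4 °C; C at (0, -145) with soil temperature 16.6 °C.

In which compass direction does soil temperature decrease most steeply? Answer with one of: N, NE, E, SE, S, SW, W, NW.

∂T/∂x = (18.4 − 17.1) / (300 − 0) = +0.004333
∂T/∂y = (16.6 − 17.1) / (-145 − 0) = +0.003448
Steepest decrease is along −∇f = (-0.004333 E, -0.003448 N) → southwest.

SW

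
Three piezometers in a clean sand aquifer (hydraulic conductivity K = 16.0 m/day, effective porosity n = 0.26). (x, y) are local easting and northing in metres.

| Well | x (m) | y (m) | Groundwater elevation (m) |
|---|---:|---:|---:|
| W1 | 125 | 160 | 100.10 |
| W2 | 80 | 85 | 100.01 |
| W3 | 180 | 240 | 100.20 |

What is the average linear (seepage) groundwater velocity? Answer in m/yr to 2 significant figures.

23 m/yr

Differences from W1: to W2 (Δx, Δy, Δh) = (-45, -75, -0.09); to W3 = (55, 80, +0.10).
Solve a·Δx + b·Δy = Δh: det = (-45)·80 − 55·(-75) = 525.
∂h/∂x = [(-0.09)·80 − (+0.10)·(-75)] / 525 = +0.0005714
∂h/∂y = [(-45)·(+0.10) − 55·(-0.09)] / 525 = +0.0008571
|∇h| = √(0.0005714² + 0.0008571²) = 0.00103
Seepage velocity v = K·i/n = 16.0 × 0.00103 / 0.26 = 0.06338 m/day = 23.15 m/yr.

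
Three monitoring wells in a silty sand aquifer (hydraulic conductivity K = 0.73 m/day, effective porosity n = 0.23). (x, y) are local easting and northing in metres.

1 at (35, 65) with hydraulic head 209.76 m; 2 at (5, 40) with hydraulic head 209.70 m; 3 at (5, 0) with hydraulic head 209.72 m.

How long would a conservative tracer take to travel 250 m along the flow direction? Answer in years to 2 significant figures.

87 years

Taking 1 as reference: 2−1 = (-30, -25, -0.06); 3−1 = (-30, -65, -0.04).
Determinant of the coordinate differences = (-30)·(-65) − (-30)·(-25) = 1200.
∂h/∂x = [(-0.06)·(-65) − (-0.04)·(-25)] / 1200 = +0.002417
∂h/∂y = [(-30)·(-0.04) − (-30)·(-0.06)] / 1200 = -0.0005000
|∇h| = √(0.002417² + -0.0005000²) = 0.002468
Seepage velocity v = K·i/n = 0.73 × 0.002468 / 0.23 = 0.007833 m/day.
t = 250 / 0.007833 = 3.192e+04 days = 87.4 years.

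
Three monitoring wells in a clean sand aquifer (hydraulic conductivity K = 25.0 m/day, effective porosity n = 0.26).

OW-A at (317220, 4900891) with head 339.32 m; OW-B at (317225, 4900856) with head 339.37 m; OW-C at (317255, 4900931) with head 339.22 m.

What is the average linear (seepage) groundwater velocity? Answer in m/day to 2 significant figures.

Differences from OW-A: to OW-B (Δx, Δy, Δh) = (5, -35, +0.05); to OW-C = (35, 40, -0.10).
Solve a·Δx + b·Δy = Δh: det = 5·40 − 35·(-35) = 1425.
∂h/∂x = [(+0.05)·40 − (-0.10)·(-35)] / 1425 = -0.001053
∂h/∂y = [5·(-0.10) − 35·(+0.05)] / 1425 = -0.001579
|∇h| = √(-0.001053² + -0.001579²) = 0.001898
Seepage velocity v = K·i/n = 25.0 × 0.001898 / 0.26 = 0.1825 m/day.

0.18 m/day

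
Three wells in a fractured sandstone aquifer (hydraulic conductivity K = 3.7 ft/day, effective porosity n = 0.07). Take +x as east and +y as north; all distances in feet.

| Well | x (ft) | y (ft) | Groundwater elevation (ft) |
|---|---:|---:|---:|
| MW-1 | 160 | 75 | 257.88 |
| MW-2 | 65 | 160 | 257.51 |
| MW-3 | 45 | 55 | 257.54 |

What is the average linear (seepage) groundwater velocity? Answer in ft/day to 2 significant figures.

0.17 ft/day

With h = a·x + b·y + c and MW-1 as origin, the differences give:
  (-95)·a + 85·b = -0.37
  (-115)·a + (-20)·b = -0.34
Eliminate b (×(-20) and ×85, subtract): 11675·a = 36.300 → a = ∂h/∂x = +0.003109
Back-substitute: b = ∂h/∂y = -0.0008779.
|∇h| = √(0.003109² + -0.0008779²) = 0.003231
Seepage velocity v = K·i/n = 3.7 × 0.003231 / 0.07 = 0.1708 ft/day.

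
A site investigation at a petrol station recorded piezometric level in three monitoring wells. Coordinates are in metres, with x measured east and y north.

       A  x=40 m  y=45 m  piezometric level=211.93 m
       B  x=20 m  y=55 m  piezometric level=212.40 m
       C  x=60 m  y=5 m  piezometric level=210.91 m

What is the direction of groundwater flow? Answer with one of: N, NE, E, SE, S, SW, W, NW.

With h = a·x + b·y + c and A as origin, the differences give:
  (-20)·a + 10·b = +0.47
  20·a + (-40)·b = -1.02
Eliminate b (×(-40) and ×10, subtract): 600·a = -8.600 → a = ∂h/∂x = -0.01433
Back-substitute: b = ∂h/∂y = +0.01833.
Flow = −∇h = (+0.01433 east, -0.01833 north), which points southeast.

SE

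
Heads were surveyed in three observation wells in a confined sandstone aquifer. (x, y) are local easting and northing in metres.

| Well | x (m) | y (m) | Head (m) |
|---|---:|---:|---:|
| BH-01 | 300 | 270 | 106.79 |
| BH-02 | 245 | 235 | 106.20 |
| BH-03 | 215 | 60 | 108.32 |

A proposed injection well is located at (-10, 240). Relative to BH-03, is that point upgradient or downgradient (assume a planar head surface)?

With h = a·x + b·y + c and BH-01 as origin, the differences give:
  (-55)·a + (-35)·b = -0.59
  (-85)·a + (-210)·b = +1.53
Eliminate b (×(-210) and ×(-35), subtract): 8575·a = 177.450 → a = ∂h/∂x = +0.02069
Back-substitute: b = ∂h/∂y = -0.01566.
Head at (-10, 240) = 106.79 + (+0.02069)·(-310) + (-0.01566)·(-30) = 100.84 m.
That is lower than the 108.32 m at BH-03, so the point is downgradient.

downgradient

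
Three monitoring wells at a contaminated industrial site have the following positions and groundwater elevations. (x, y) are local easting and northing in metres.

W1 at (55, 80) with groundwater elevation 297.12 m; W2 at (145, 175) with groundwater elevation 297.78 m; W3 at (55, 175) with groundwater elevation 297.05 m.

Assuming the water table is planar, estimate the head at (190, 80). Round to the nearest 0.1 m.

Taking W1 as reference: W2−W1 = (90, 95, +0.66); W3−W1 = (0, 95, -0.07).
Solve a·Δx + b·Δy = Δh: det = 90·95 − 0·95 = 8550.
∂h/∂x = [(+0.66)·95 − (-0.07)·95] / 8550 = +0.008111
∂h/∂y = [90·(-0.07) − 0·(+0.66)] / 8550 = -0.0007368
h(190, 80) = 297.12 + (+0.008111)·(135) + (-0.0007368)·(0) = 297.12 +1.095 -0.000 = 298.215 m.

298.2 m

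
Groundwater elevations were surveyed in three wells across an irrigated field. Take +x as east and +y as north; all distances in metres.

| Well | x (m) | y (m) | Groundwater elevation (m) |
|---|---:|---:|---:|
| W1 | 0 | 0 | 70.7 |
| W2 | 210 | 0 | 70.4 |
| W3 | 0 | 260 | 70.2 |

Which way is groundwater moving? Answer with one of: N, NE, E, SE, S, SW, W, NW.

∂h/∂x = (70.4 − 70.7) / (210 − 0) = -0.001429
∂h/∂y = (70.2 − 70.7) / (260 − 0) = -0.001923
Flow = −∇h = (+0.001429 east, +0.001923 north), which points northeast.

NE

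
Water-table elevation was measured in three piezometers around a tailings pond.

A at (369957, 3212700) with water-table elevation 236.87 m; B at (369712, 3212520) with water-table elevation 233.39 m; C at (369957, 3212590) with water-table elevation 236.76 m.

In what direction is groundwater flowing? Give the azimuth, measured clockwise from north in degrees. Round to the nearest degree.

With h = a·x + b·y + c and A as origin, the differences give:
  (-245)·a + (-180)·b = -3.48
  0·a + (-110)·b = -0.11
Eliminate b (×(-110) and ×(-180), subtract): 26950·a = 363.000 → a = ∂h/∂x = +0.01347
Back-substitute: b = ∂h/∂y = +0.001000.
Flow direction (−∇h) has components (-0.01347 E, -0.001000 N).
Azimuth = atan2(E, N) = atan2(-0.01347, -0.001000) = 265.8° ≈ 266°.

266°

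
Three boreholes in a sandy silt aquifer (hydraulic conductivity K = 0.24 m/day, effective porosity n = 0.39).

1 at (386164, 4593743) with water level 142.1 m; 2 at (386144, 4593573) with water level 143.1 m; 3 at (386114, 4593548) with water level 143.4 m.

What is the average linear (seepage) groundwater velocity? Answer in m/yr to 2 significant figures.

With h = a·x + b·y + c and 1 as origin, the differences give:
  (-20)·a + (-170)·b = +1.0
  (-50)·a + (-195)·b = +1.3
Eliminate b (×(-195) and ×(-170), subtract): -4600·a = 26.00 → a = ∂h/∂x = -0.005652
Back-substitute: b = ∂h/∂y = -0.005217.
|∇h| = √(-0.005652² + -0.005217²) = 0.007692
Seepage velocity v = K·i/n = 0.24 × 0.007692 / 0.39 = 0.004734 m/day = 1.729 m/yr.

1.7 m/yr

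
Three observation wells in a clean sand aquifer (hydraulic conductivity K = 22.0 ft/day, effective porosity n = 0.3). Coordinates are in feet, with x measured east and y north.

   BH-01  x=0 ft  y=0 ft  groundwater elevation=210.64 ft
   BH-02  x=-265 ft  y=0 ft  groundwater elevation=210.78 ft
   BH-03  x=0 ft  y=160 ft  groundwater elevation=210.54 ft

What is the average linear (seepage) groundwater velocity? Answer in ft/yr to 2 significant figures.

22 ft/yr

∂h/∂x = (210.78 − 210.64) / (-265 − 0) = -0.0005283
∂h/∂y = (210.54 − 210.64) / (160 − 0) = -0.0006250
|∇h| = √(-0.0005283² + -0.0006250²) = 0.0008184
Seepage velocity v = K·i/n = 22.0 × 0.0008184 / 0.3 = 0.06002 ft/day = 21.92 ft/yr.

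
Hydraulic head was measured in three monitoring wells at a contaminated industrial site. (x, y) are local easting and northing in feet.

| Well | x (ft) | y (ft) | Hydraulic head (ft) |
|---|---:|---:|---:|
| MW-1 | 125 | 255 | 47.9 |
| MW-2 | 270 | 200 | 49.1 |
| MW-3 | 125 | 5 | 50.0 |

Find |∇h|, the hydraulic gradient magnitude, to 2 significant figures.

Three-point gradient (reference MW-1): Δ to MW-2 = (145, -55, +1.2), Δ to MW-3 = (0, -250, +2.1).
∂h/∂x = +0.005090, ∂h/∂y = -0.008400 (det = -36250).
|∇h| = √(0.005090² + -0.008400²) = 0.009822

0.0098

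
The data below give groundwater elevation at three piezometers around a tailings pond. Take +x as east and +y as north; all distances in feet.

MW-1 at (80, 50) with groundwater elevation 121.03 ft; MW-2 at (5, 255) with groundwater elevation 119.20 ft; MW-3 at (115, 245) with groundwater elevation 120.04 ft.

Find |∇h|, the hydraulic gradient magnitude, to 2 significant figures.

Differences from MW-1: to MW-2 (Δx, Δy, Δh) = (-75, 205, -1.83); to MW-3 = (35, 195, -0.99).
Determinant of the coordinate differences = (-75)·195 − 35·205 = -21800.
∂h/∂x = [(-1.83)·195 − (-0.99)·205] / -21800 = +0.007060
∂h/∂y = [(-75)·(-0.99) − 35·(-1.83)] / -21800 = -0.006344
|∇h| = √(0.007060² + -0.006344²) = 0.009492

0.0095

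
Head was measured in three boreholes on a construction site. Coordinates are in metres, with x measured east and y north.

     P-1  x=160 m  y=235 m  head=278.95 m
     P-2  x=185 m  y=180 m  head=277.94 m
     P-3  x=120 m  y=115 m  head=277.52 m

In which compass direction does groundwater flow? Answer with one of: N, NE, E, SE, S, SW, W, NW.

SE

With h = a·x + b·y + c and P-1 as origin, the differences give:
  25·a + (-55)·b = -1.01
  (-40)·a + (-120)·b = -1.43
Eliminate b (×(-120) and ×(-55), subtract): -5200·a = 42.550 → a = ∂h/∂x = -0.008183
Back-substitute: b = ∂h/∂y = +0.01464.
Flow = −∇h = (+0.008183 east, -0.01464 north), which points southeast.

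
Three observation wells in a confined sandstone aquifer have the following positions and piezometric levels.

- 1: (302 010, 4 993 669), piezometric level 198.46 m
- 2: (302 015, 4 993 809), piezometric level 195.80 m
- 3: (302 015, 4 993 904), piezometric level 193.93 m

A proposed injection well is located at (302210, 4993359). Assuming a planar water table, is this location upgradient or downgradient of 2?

upgradient

Differences from 1: to 2 (Δx, Δy, Δh) = (5, 140, -2.66); to 3 = (5, 235, -4.53).
Solve a·Δx + b·Δy = Δh: det = 5·235 − 5·140 = 475.
∂h/∂x = [(-2.66)·235 − (-4.53)·140] / 475 = +0.01916
∂h/∂y = [5·(-4.53) − 5·(-2.66)] / 475 = -0.01968
Head at (302210, 4993359) = 198.46 + (+0.01916)·(200) + (-0.01968)·(-310) = 208.39 m.
That is higher than the 195.80 m at 2, so the point is upgradient.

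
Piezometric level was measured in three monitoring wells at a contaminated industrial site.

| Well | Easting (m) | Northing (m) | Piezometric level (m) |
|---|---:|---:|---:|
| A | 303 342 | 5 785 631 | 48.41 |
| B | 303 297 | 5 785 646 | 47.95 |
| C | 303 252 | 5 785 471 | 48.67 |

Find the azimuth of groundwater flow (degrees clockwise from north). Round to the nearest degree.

Taking A as reference: B−A = (-45, 15, -0.46); C−A = (-90, -160, +0.26).
Solve a·Δx + b·Δy = Δh: det = (-45)·(-160) − (-90)·15 = 8550.
∂h/∂x = [(-0.46)·(-160) − (+0.26)·15] / 8550 = +0.008152
∂h/∂y = [(-45)·(+0.26) − (-90)·(-0.46)] / 8550 = -0.006211
Flow direction (−∇h) has components (-0.008152 E, +0.006211 N).
Azimuth = atan2(E, N) = atan2(-0.008152, +0.006211) = 307.3° ≈ 307°.

307°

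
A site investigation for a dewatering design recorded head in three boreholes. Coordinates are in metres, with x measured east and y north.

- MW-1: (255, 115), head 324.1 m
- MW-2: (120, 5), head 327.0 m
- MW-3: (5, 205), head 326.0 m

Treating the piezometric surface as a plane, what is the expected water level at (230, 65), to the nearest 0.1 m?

325.0 m

With h = a·x + b·y + c and MW-1 as origin, the differences give:
  (-135)·a + (-110)·b = +2.9
  (-250)·a + 90·b = +1.9
Eliminate b (×90 and ×(-110), subtract): -39650·a = 470.00 → a = ∂h/∂x = -0.01185
Back-substitute: b = ∂h/∂y = -0.01182.
h(230, 65) = 324.1 + (-0.01185)·(-25) + (-0.01182)·(-50) = 324.1 +0.296 +0.591 = 324.987 m.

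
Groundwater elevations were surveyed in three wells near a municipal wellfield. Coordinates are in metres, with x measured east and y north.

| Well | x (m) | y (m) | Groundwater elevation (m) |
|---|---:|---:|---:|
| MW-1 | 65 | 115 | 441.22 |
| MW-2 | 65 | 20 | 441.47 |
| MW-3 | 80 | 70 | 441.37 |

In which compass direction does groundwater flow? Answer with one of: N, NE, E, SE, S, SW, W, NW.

NW

Differences from MW-1: to MW-2 (Δx, Δy, Δh) = (0, -95, +0.25); to MW-3 = (15, -45, +0.15).
Determinant of the coordinate differences = 0·(-45) − 15·(-95) = 1425.
∂h/∂x = [(+0.25)·(-45) − (+0.15)·(-95)] / 1425 = +0.002105
∂h/∂y = [0·(+0.15) − 15·(+0.25)] / 1425 = -0.002632
Flow = −∇h = (-0.002105 east, +0.002632 north), which points northwest.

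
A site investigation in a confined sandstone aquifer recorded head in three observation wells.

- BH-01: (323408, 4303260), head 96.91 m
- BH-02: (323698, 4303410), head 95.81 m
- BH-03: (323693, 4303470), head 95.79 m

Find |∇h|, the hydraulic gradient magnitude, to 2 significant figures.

Differences from BH-01: to BH-02 (Δx, Δy, Δh) = (290, 150, -1.10); to BH-03 = (285, 210, -1.12).
Determinant of the coordinate differences = 290·210 − 285·150 = 18150.
∂h/∂x = [(-1.10)·210 − (-1.12)·150] / 18150 = -0.003471
∂h/∂y = [290·(-1.12) − 285·(-1.10)] / 18150 = -0.0006226
|∇h| = √(-0.003471² + -0.0006226²) = 0.003526

0.0035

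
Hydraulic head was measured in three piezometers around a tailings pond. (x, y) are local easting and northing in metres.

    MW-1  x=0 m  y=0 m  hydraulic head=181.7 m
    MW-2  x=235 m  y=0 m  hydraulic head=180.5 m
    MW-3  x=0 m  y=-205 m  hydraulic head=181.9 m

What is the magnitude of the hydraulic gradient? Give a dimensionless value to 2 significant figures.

∂h/∂x = (180.5 − 181.7) / (235 − 0) = -0.005106
∂h/∂y = (181.9 − 181.7) / (-205 − 0) = -0.0009756
|∇h| = √(-0.005106² + -0.0009756²) = 0.005198

0.0052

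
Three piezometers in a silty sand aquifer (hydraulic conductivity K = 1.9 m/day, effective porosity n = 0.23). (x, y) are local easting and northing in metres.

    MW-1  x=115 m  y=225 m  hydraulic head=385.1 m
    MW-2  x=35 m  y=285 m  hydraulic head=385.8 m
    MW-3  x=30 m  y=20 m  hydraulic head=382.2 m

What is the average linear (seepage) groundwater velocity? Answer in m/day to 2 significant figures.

Differences from MW-1: to MW-2 (Δx, Δy, Δh) = (-80, 60, +0.7); to MW-3 = (-85, -205, -2.9).
Solve a·Δx + b·Δy = Δh: det = (-80)·(-205) − (-85)·60 = 21500.
∂h/∂x = [(+0.7)·(-205) − (-2.9)·60] / 21500 = +0.001419
∂h/∂y = [(-80)·(-2.9) − (-85)·(+0.7)] / 21500 = +0.01356
|∇h| = √(0.001419² + 0.01356²) = 0.01363
Seepage velocity v = K·i/n = 1.9 × 0.01363 / 0.23 = 0.1126 m/day.

0.11 m/day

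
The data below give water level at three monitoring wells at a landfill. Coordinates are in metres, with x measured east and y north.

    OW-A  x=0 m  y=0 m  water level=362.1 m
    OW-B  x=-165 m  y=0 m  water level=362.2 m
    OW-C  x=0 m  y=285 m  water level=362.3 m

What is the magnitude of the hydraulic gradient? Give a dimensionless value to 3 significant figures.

∂h/∂x = (362.2 − 362.1) / (-165 − 0) = -0.0006061
∂h/∂y = (362.3 − 362.1) / (285 − 0) = +0.0007018
|∇h| = √(-0.0006061² + 0.0007018²) = 0.0009273

0.000927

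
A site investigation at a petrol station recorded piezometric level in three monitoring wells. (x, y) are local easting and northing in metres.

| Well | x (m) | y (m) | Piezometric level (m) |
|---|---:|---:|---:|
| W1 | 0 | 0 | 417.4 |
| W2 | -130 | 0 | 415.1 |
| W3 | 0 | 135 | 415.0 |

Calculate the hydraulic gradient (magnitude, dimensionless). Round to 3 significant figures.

0.0251

∂h/∂x = (415.1 − 417.4) / (-130 − 0) = +0.01769
∂h/∂y = (415.0 − 417.4) / (135 − 0) = -0.01778
|∇h| = √(0.01769² + -0.01778²) = 0.02508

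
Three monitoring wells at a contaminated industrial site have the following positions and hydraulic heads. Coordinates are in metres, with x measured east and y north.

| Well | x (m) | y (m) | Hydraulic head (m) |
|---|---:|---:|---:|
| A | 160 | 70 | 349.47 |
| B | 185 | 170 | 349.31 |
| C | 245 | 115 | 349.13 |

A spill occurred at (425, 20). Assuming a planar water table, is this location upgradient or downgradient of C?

downgradient

With h = a·x + b·y + c and A as origin, the differences give:
  25·a + 100·b = -0.16
  85·a + 45·b = -0.34
Eliminate b (×45 and ×100, subtract): -7375·a = 26.800 → a = ∂h/∂x = -0.003634
Back-substitute: b = ∂h/∂y = -0.0006915.
Head at (425, 20) = 349.47 + (-0.003634)·(265) + (-0.0006915)·(-50) = 348.54 m.
That is lower than the 349.13 m at C, so the point is downgradient.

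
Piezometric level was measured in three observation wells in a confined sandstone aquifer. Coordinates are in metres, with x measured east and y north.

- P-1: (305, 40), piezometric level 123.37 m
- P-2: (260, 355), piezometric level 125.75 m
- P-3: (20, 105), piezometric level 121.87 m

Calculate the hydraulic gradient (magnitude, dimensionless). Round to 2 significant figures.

0.011

Three-point gradient (reference P-1): Δ to P-2 = (-45, 315, +2.38), Δ to P-3 = (-285, 65, -1.50).
∂h/∂x = +0.007222, ∂h/∂y = +0.008587 (det = 86850).
|∇h| = √(0.007222² + 0.008587²) = 0.01122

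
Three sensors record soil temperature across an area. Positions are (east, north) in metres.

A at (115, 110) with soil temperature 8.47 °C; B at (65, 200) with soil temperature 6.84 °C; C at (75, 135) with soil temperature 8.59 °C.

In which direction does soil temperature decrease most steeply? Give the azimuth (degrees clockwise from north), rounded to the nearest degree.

Taking A as reference: B−A = (-50, 90, -1.63); C−A = (-40, 25, +0.12).
Determinant of the coordinate differences = (-50)·25 − (-40)·90 = 2350.
∂T/∂x = [(-1.63)·25 − (+0.12)·90] / 2350 = -0.02194
∂T/∂y = [(-50)·(+0.12) − (-40)·(-1.63)] / 2350 = -0.03030
Steepest decrease is along −∇f: components (+0.02194 E, +0.03030 N).
Azimuth = atan2(+0.02194, +0.03030) = 35.9° ≈ 036°.

036°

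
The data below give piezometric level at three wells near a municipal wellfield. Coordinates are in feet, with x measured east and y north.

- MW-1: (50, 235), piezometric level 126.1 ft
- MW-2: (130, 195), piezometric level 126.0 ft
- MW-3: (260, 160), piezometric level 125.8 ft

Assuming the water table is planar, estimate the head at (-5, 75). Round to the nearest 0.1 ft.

Differences from MW-1: to MW-2 (Δx, Δy, Δh) = (80, -40, -0.1); to MW-3 = (210, -75, -0.3).
Determinant of the coordinate differences = 80·(-75) − 210·(-40) = 2400.
∂h/∂x = [(-0.1)·(-75) − (-0.3)·(-40)] / 2400 = -0.001875
∂h/∂y = [80·(-0.3) − 210·(-0.1)] / 2400 = -0.001250
h(-5, 75) = 126.1 + (-0.001875)·(-55) + (-0.001250)·(-160) = 126.1 +0.103 +0.200 = 126.403 ft.

126.4 ft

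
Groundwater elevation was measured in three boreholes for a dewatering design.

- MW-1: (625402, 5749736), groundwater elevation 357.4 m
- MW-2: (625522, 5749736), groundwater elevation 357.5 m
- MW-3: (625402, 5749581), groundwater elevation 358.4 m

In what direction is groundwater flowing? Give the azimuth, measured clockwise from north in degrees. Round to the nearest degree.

353°

∂h/∂x = (357.5 − 357.4) / (625522 − 625402) = +0.0008333
∂h/∂y = (358.4 − 357.4) / (5749581 − 5749736) = -0.006452
Flow direction (−∇h) has components (-0.0008333 E, +0.006452 N).
Azimuth = atan2(E, N) = atan2(-0.0008333, +0.006452) = 352.6° ≈ 353°.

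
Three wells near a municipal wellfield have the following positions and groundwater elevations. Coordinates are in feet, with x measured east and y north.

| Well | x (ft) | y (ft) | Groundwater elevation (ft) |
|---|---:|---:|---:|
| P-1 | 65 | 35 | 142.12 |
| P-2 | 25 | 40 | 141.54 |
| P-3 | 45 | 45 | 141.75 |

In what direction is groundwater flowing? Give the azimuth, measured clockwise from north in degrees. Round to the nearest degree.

Differences from P-1: to P-2 (Δx, Δy, Δh) = (-40, 5, -0.58); to P-3 = (-20, 10, -0.37).
Determinant of the coordinate differences = (-40)·10 − (-20)·5 = -300.
∂h/∂x = [(-0.58)·10 − (-0.37)·5] / -300 = +0.01317
∂h/∂y = [(-40)·(-0.37) − (-20)·(-0.58)] / -300 = -0.01067
Flow direction (−∇h) has components (-0.01317 E, +0.01067 N).
Azimuth = atan2(E, N) = atan2(-0.01317, +0.01067) = 309.0° ≈ 309°.

309°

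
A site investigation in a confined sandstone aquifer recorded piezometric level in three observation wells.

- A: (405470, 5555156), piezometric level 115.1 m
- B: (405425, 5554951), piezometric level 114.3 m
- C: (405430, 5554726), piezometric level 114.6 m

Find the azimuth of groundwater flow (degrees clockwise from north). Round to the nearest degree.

Taking A as reference: B−A = (-45, -205, -0.8); C−A = (-40, -430, -0.5).
Determinant of the coordinate differences = (-45)·(-430) − (-40)·(-205) = 11150.
∂h/∂x = [(-0.8)·(-430) − (-0.5)·(-205)] / 11150 = +0.02166
∂h/∂y = [(-45)·(-0.5) − (-40)·(-0.8)] / 11150 = -0.0008520
Flow direction (−∇h) has components (-0.02166 E, +0.0008520 N).
Azimuth = atan2(E, N) = atan2(-0.02166, +0.0008520) = 272.3° ≈ 272°.

272°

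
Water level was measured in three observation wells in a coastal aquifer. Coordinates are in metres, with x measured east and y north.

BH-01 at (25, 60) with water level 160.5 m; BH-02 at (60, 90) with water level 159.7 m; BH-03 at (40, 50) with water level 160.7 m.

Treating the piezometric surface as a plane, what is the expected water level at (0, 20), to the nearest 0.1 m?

With h = a·x + b·y + c and BH-01 as origin, the differences give:
  35·a + 30·b = -0.8
  15·a + (-10)·b = +0.2
Eliminate b (×(-10) and ×30, subtract): -800·a = 2.00 → a = ∂h/∂x = -0.002500
Back-substitute: b = ∂h/∂y = -0.02375.
h(0, 20) = 160.5 + (-0.002500)·(-25) + (-0.02375)·(-40) = 160.5 +0.063 +0.950 = 161.512 m.

161.5 m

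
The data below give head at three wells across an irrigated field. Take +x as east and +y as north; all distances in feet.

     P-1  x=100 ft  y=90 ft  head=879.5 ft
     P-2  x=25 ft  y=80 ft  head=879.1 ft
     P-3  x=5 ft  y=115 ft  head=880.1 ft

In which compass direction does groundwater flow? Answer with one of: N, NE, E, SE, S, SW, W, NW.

S

With h = a·x + b·y + c and P-1 as origin, the differences give:
  (-75)·a + (-10)·b = -0.4
  (-95)·a + 25·b = +0.6
Eliminate b (×25 and ×(-10), subtract): -2825·a = -4.00 → a = ∂h/∂x = +0.001416
Back-substitute: b = ∂h/∂y = +0.02938.
Flow = −∇h = (-0.001416 east, -0.02938 north), which points south.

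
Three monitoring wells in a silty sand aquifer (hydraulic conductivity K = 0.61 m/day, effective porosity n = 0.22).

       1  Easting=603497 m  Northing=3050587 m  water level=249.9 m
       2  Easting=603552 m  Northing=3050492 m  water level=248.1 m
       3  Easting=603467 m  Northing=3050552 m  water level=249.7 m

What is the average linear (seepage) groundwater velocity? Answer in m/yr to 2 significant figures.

Three-point gradient (reference 1): Δ to 2 = (55, -95, -1.8), Δ to 3 = (-30, -35, -0.2).
∂h/∂x = -0.009215, ∂h/∂y = +0.01361 (det = -4775).
|∇h| = √(-0.009215² + 0.01361²) = 0.01644
Seepage velocity v = K·i/n = 0.61 × 0.01644 / 0.22 = 0.04558 m/day = 16.65 m/yr.

17 m/yr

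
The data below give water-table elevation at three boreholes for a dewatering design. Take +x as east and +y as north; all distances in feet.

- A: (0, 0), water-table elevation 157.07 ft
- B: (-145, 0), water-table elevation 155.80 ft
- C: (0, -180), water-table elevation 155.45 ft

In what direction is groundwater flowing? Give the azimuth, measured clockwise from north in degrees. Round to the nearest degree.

224°

∂h/∂x = (155.80 − 157.07) / (-145 − 0) = +0.008759
∂h/∂y = (155.45 − 157.07) / (-180 − 0) = +0.009000
Flow direction (−∇h) has components (-0.008759 E, -0.009000 N).
Azimuth = atan2(E, N) = atan2(-0.008759, -0.009000) = 224.2° ≈ 224°.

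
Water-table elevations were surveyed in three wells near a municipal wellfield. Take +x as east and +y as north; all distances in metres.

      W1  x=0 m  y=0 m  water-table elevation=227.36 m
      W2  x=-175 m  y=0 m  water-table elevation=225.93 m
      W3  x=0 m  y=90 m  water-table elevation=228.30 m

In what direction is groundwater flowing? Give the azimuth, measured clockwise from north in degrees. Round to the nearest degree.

∂h/∂x = (225.93 − 227.36) / (-175 − 0) = +0.008171
∂h/∂y = (228.30 − 227.36) / (90 − 0) = +0.01044
Flow direction (−∇h) has components (-0.008171 E, -0.01044 N).
Azimuth = atan2(E, N) = atan2(-0.008171, -0.01044) = 218.0° ≈ 218°.

218°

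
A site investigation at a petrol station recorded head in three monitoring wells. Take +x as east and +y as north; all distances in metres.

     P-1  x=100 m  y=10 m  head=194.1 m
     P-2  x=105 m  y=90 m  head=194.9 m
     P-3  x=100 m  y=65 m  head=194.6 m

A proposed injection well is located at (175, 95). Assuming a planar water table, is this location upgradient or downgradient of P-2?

Differences from P-1: to P-2 (Δx, Δy, Δh) = (5, 80, +0.8); to P-3 = (0, 55, +0.5).
Determinant of the coordinate differences = 5·55 − 0·80 = 275.
∂h/∂x = [(+0.8)·55 − (+0.5)·80] / 275 = +0.01455
∂h/∂y = [5·(+0.5) − 0·(+0.8)] / 275 = +0.009091
Head at (175, 95) = 194.1 + (+0.01455)·(75) + (+0.009091)·(85) = 195.96 m.
That is higher than the 194.9 m at P-2, so the point is upgradient.

upgradient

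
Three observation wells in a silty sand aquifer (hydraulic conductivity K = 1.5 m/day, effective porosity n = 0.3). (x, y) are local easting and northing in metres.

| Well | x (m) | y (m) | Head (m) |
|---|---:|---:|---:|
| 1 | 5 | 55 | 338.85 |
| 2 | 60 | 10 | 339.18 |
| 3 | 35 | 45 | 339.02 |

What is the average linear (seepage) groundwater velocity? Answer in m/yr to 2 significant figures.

10 m/yr

Differences from 1: to 2 (Δx, Δy, Δh) = (55, -45, +0.33); to 3 = (30, -10, +0.17).
Solve a·Δx + b·Δy = Δh: det = 55·(-10) − 30·(-45) = 800.
∂h/∂x = [(+0.33)·(-10) − (+0.17)·(-45)] / 800 = +0.005437
∂h/∂y = [55·(+0.17) − 30·(+0.33)] / 800 = -0.0006875
|∇h| = √(0.005437² + -0.0006875²) = 0.00548
Seepage velocity v = K·i/n = 1.5 × 0.00548 / 0.3 = 0.0274 m/day = 10.01 m/yr.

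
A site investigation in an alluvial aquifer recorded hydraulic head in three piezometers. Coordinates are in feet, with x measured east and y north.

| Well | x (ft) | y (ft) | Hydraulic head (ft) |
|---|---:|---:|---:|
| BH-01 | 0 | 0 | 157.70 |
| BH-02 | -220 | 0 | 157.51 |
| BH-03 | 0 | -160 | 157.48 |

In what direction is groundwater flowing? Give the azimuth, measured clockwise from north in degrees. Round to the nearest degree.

212°

∂h/∂x = (157.51 − 157.70) / (-220 − 0) = +0.0008636
∂h/∂y = (157.48 − 157.70) / (-160 − 0) = +0.001375
Flow direction (−∇h) has components (-0.0008636 E, -0.001375 N).
Azimuth = atan2(E, N) = atan2(-0.0008636, -0.001375) = 212.1° ≈ 212°.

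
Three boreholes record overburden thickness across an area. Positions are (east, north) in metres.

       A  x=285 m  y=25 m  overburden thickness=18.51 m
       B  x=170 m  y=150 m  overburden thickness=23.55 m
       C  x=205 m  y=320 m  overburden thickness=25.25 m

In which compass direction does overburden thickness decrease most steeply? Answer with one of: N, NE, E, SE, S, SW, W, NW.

Taking A as reference: B−A = (-115, 125, +5.04); C−A = (-80, 295, +6.74).
Determinant of the coordinate differences = (-115)·295 − (-80)·125 = -23925.
∂d/∂x = [(+5.04)·295 − (+6.74)·125] / -23925 = -0.02693
∂d/∂y = [(-115)·(+6.74) − (-80)·(+5.04)] / -23925 = +0.01554
Steepest decrease is along −∇f = (+0.02693 E, -0.01554 N) → southeast.

SE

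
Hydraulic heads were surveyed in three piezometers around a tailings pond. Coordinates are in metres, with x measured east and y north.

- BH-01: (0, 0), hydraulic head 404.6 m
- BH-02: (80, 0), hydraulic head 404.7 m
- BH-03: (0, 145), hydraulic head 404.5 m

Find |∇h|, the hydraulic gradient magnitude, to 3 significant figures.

0.00143

∂h/∂x = (404.7 − 404.6) / (80 − 0) = +0.001250
∂h/∂y = (404.5 − 404.6) / (145 − 0) = -0.0006897
|∇h| = √(0.001250² + -0.0006897²) = 0.001428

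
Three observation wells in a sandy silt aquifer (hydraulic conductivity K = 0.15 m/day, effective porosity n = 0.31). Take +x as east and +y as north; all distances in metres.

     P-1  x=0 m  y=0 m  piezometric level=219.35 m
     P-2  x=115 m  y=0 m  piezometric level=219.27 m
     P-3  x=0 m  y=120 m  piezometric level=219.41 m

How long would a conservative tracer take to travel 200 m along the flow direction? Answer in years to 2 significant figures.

1300 years

∂h/∂x = (219.27 − 219.35) / (115 − 0) = -0.0006957
∂h/∂y = (219.41 − 219.35) / (120 − 0) = +0.0005000
|∇h| = √(-0.0006957² + 0.0005000²) = 0.0008567
Seepage velocity v = K·i/n = 0.15 × 0.0008567 / 0.31 = 0.0004145 m/day.
t = 200 / 0.0004145 = 4.825e+05 days = 1.32e+03 years.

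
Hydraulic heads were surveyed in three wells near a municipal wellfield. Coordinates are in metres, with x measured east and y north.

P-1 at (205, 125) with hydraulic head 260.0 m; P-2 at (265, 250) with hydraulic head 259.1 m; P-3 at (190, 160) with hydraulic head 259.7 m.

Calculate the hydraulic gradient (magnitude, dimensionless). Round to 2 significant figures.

0.0081

Taking P-1 as reference: P-2−P-1 = (60, 125, -0.9); P-3−P-1 = (-15, 35, -0.3).
Determinant of the coordinate differences = 60·35 − (-15)·125 = 3975.
∂h/∂x = [(-0.9)·35 − (-0.3)·125] / 3975 = +0.001509
∂h/∂y = [60·(-0.3) − (-15)·(-0.9)] / 3975 = -0.007925
|∇h| = √(0.001509² + -0.007925²) = 0.008067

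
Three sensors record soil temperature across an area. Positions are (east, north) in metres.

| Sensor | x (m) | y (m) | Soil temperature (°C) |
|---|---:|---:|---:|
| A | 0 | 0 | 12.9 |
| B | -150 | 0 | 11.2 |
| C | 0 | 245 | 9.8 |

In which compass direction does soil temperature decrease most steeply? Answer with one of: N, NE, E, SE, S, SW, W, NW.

NW

∂T/∂x = (11.2 − 12.9) / (-150 − 0) = +0.01133
∂T/∂y = (9.8 − 12.9) / (245 − 0) = -0.01265
Steepest decrease is along −∇f = (-0.01133 E, +0.01265 N) → northwest.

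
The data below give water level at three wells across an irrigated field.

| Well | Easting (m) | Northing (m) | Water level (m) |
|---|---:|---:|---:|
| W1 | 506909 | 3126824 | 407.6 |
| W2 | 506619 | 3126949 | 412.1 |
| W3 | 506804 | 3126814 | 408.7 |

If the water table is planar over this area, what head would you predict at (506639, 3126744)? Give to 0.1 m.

Differences from W1: to W2 (Δx, Δy, Δh) = (-290, 125, +4.5); to W3 = (-105, -10, +1.1).
Determinant of the coordinate differences = (-290)·(-10) − (-105)·125 = 16025.
∂h/∂x = [(+4.5)·(-10) − (+1.1)·125] / 16025 = -0.01139
∂h/∂y = [(-290)·(+1.1) − (-105)·(+4.5)] / 16025 = +0.009579
h(506639, 3126744) = 407.6 + (-0.01139)·(-270) + (+0.009579)·(-80) = 407.6 +3.075 -0.766 = 409.909 m.

409.9 m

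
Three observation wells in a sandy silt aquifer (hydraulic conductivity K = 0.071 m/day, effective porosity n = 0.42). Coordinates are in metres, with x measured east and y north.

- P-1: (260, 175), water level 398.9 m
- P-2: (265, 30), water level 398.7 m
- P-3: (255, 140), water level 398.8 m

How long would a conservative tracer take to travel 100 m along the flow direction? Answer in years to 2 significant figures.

190 years

Differences from P-1: to P-2 (Δx, Δy, Δh) = (5, -145, -0.2); to P-3 = (-5, -35, -0.1).
Solve a·Δx + b·Δy = Δh: det = 5·(-35) − (-5)·(-145) = -900.
∂h/∂x = [(-0.2)·(-35) − (-0.1)·(-145)] / -900 = +0.008333
∂h/∂y = [5·(-0.1) − (-5)·(-0.2)] / -900 = +0.001667
|∇h| = √(0.008333² + 0.001667²) = 0.008498
Seepage velocity v = K·i/n = 0.071 × 0.008498 / 0.42 = 0.001437 m/day.
t = 100 / 0.001437 = 6.959e+04 days = 191 years.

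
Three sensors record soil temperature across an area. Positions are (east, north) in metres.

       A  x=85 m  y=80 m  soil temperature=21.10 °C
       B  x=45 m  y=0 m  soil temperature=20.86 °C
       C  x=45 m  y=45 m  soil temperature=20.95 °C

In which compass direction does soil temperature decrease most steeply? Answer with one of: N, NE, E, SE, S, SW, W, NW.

Differences from A: to B (Δx, Δy, Δh) = (-40, -80, -0.24); to C = (-40, -35, -0.15).
Solve a·Δx + b·Δy = ΔT: det = (-40)·(-35) − (-40)·(-80) = -1800.
∂T/∂x = [(-0.24)·(-35) − (-0.15)·(-80)] / -1800 = +0.002000
∂T/∂y = [(-40)·(-0.15) − (-40)·(-0.24)] / -1800 = +0.002000
Steepest decrease is along −∇f = (-0.002000 E, -0.002000 N) → southwest.

SW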